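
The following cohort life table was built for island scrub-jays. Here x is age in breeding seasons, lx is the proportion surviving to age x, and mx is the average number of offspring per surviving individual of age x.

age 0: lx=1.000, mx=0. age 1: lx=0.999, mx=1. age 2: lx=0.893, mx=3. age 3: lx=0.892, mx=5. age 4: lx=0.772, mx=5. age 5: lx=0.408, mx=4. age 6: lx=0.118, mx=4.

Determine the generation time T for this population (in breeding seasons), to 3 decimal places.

lx·mx: 0, 0.999, 2.679, 4.46, 3.86, 1.632, 0.472 → R0 = 14.102
x·lx·mx: 0, 0.999, 5.358, 13.38, 15.44, 8.16, 2.832 → Σ = 46.169
T = 46.169 / 14.102 = 3.273933… → 3.274

3.274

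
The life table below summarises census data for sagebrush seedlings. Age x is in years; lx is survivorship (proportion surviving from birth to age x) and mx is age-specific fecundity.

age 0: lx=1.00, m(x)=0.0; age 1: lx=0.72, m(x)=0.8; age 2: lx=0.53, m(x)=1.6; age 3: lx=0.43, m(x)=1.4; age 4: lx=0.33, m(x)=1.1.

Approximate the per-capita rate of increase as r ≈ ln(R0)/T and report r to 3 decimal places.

R0 = Σ lx·mx = 0 + 0.576 + 0.848 + 0.602 + 0.363 = 2.389
Σ x·lx·mx = 5.53; T = 5.53/2.389 = 2.31478…
r ≈ ln(R0)/T = ln(2.389)/2.31478… = 0.37622… → 0.376

0.376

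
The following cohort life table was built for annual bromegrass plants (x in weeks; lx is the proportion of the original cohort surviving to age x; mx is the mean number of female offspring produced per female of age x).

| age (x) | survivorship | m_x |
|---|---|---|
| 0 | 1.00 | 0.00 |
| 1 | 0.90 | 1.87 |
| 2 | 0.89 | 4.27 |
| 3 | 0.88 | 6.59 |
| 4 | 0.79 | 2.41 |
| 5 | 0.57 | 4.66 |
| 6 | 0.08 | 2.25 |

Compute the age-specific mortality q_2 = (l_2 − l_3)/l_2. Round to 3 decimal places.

0.011

q_2 = (l_2 − l_3) / l_2 = (0.89 − 0.88) / 0.89
     = 0.01 / 0.89 = 0.011236… → 0.011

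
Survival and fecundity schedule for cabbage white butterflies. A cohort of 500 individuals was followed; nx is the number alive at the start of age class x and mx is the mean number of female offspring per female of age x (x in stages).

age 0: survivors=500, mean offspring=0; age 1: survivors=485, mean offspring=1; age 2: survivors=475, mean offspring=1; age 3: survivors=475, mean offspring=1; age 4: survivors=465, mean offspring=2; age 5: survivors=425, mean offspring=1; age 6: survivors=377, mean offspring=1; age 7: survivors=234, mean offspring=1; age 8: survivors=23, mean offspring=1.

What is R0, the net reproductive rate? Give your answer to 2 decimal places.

lx = nx/n0 = nx/500: 1, 0.97, 0.95, 0.95, 0.93, 0.85, 0.754, 0.468, 0.046
lx·mx by age: 0, 0.97, 0.95, 0.95, 1.86, 0.85, 0.754, 0.468, 0.046
R0 = Σ lx·mx = 6.848 → 6.85

6.85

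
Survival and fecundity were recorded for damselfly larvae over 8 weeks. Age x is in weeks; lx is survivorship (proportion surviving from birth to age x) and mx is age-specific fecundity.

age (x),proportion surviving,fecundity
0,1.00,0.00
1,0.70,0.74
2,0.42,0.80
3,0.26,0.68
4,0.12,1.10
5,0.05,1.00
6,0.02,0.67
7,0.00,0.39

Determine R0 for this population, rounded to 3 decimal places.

1.226

lx·mx by age: 0, 0.518, 0.336, 0.1768, 0.132, 0.05, 0.0134, 0
R0 = Σ lx·mx = 1.2262 → 1.226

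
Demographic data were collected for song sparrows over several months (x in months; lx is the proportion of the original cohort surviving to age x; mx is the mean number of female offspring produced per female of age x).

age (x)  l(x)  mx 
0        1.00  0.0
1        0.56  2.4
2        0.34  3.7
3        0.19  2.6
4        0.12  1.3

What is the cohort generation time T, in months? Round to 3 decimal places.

1.835

lx·mx: 0, 1.344, 1.258, 0.494, 0.156 → R0 = 3.252
x·lx·mx: 0, 1.344, 2.516, 1.482, 0.624 → Σ = 5.966
T = 5.966 / 3.252 = 1.834563… → 1.835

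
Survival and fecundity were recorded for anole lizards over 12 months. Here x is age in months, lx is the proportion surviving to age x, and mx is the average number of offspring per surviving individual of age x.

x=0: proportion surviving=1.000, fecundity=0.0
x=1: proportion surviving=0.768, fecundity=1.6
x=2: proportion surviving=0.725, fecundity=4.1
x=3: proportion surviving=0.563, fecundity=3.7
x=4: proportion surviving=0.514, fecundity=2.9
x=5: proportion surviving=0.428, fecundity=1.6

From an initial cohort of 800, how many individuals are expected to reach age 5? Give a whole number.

342

Expected survivors = N0 · l_5 = 800 × 0.428 = 342.4 → 342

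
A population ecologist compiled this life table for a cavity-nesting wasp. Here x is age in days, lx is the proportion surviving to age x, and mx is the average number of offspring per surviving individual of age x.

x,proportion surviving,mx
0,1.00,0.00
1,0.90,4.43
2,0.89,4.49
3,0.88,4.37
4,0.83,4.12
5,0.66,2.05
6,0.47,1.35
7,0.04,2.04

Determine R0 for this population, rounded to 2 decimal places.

lx·mx by age: 0, 3.987, 3.9961, 3.8456, 3.4196, 1.353, 0.6345, 0.0816
R0 = Σ lx·mx = 17.3174 → 17.32

17.32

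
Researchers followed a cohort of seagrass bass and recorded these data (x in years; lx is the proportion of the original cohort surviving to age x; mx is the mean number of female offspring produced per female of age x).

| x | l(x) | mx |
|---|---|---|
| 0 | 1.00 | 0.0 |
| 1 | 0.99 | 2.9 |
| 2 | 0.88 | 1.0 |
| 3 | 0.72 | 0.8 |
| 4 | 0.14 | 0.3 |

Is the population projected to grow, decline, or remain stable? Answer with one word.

R0 = Σ lx·mx = 0 + 2.871 + 0.88 + 0.576 + 0.042 = 4.369
R0 > 1, so the population is growing.

growing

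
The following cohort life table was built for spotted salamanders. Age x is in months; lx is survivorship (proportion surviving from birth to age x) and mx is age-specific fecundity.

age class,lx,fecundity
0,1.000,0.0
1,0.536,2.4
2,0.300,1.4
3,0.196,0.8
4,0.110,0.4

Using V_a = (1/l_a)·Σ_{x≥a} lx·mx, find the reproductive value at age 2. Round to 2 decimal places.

2.07

lx·mx for x ≥ 2: 0.42, 0.1568, 0.044 → sum = 0.6208
V_2 = 0.6208 / l_2 = 0.6208 / 0.3 = 2.069333… → 2.07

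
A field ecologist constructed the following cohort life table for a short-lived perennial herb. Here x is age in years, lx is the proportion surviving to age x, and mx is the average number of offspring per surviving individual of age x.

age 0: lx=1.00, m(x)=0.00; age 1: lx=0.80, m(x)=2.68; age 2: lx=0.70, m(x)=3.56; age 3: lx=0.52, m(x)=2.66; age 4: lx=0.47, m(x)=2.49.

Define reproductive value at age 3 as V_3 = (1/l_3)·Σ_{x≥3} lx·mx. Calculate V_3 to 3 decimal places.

4.911

lx·mx for x ≥ 3: 1.3832, 1.1703 → sum = 2.5535
V_3 = 2.5535 / l_3 = 2.5535 / 0.52 = 4.910577… → 4.911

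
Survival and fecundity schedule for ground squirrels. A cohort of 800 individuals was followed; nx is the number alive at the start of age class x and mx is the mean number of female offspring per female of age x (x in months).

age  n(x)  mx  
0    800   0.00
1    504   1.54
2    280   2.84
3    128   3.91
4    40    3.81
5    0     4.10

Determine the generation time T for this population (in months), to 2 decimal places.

lx = nx/n0 = nx/800: 1, 0.63, 0.35, 0.16, 0.05, 0
lx·mx: 0, 0.9702, 0.994, 0.6256, 0.1905, 0 → R0 = 2.7803
x·lx·mx: 0, 0.9702, 1.988, 1.8768, 0.762, 0 → Σ = 5.597
T = 5.597 / 2.7803 = 2.013092… → 2.01

2.01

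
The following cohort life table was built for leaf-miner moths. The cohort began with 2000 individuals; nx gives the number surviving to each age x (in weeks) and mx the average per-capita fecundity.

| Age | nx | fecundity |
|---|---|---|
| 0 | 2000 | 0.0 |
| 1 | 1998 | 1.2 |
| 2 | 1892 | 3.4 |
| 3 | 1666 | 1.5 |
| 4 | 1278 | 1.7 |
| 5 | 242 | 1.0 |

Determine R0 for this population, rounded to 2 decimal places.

6.87

lx = nx/n0 = nx/2000: 1, 0.999, 0.946, 0.833, 0.639, 0.121
lx·mx by age: 0, 1.1988, 3.2164, 1.2495, 1.0863, 0.121
R0 = Σ lx·mx = 6.872 → 6.87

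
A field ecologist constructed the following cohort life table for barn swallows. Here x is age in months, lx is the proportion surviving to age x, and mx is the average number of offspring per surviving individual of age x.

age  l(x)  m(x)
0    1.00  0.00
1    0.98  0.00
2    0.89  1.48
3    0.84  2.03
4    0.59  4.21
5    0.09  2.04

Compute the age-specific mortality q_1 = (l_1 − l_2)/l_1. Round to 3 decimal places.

0.092

q_1 = (l_1 − l_2) / l_1 = (0.98 − 0.89) / 0.98
     = 0.09 / 0.98 = 0.091837… → 0.092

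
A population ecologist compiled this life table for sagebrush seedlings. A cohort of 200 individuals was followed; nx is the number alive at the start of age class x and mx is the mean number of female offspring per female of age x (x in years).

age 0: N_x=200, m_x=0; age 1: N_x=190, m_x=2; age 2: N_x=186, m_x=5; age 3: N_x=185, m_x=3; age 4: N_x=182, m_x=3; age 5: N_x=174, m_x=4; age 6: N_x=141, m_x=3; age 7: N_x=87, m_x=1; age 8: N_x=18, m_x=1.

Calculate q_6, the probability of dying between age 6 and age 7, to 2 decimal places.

lx = nx/n0 = nx/200: 1, 0.95, 0.93, 0.925, 0.91, 0.87, 0.705, 0.435, 0.09
q_6 = (l_6 − l_7) / l_6 = (0.705 − 0.435) / 0.705
     = 0.27 / 0.705 = 0.382979… → 0.38

0.38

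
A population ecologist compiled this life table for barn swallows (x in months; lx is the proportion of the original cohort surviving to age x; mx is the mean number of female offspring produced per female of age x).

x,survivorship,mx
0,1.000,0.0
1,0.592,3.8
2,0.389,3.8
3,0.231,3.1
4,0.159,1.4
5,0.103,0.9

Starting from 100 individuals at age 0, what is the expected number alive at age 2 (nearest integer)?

39

Expected survivors = N0 · l_2 = 100 × 0.389 = 38.9 → 39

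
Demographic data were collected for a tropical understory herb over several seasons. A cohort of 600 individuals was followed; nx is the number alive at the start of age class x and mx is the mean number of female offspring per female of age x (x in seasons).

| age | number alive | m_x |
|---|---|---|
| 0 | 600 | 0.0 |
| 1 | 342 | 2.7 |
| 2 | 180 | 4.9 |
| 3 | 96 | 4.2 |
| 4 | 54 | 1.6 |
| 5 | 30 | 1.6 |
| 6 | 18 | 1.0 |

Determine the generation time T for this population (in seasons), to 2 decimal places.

1.94

lx = nx/n0 = nx/600: 1, 0.57, 0.3, 0.16, 0.09, 0.05, 0.03
lx·mx: 0, 1.539, 1.47, 0.672, 0.144, 0.08, 0.03 → R0 = 3.935
x·lx·mx: 0, 1.539, 2.94, 2.016, 0.576, 0.4, 0.18 → Σ = 7.651
T = 7.651 / 3.935 = 1.944346… → 1.94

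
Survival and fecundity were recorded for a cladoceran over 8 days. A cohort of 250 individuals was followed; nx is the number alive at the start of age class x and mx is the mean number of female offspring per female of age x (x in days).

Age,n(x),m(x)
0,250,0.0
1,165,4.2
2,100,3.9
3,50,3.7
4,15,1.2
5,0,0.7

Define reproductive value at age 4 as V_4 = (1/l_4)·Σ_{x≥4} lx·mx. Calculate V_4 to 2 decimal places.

1.20

lx = nx/n0 = nx/250: 1, 0.66, 0.4, 0.2, 0.06, 0
lx·mx for x ≥ 4: 0.072, 0 → sum = 0.072
V_4 = 0.072 / l_4 = 0.072 / 0.06 = 1.2 → 1.20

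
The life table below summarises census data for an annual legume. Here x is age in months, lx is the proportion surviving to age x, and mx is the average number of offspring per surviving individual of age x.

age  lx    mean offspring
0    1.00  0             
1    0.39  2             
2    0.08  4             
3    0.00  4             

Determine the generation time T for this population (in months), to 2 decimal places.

lx·mx: 0, 0.78, 0.32, 0 → R0 = 1.1
x·lx·mx: 0, 0.78, 0.64, 0 → Σ = 1.42
T = 1.42 / 1.1 = 1.290909… → 1.29

1.29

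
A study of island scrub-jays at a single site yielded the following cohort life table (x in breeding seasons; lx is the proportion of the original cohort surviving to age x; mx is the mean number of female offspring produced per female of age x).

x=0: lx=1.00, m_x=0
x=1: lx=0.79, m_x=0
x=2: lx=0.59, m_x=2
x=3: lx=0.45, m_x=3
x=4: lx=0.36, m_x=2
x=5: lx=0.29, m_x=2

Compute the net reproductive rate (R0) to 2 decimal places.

3.83

lx·mx by age: 0, 0, 1.18, 1.35, 0.72, 0.58
R0 = Σ lx·mx = 3.83 → 3.83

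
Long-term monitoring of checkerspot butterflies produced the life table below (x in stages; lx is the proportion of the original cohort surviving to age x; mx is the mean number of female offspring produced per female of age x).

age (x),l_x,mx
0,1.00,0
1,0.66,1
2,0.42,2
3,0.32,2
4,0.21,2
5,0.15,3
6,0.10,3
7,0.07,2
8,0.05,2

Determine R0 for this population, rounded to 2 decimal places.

3.55

lx·mx by age: 0, 0.66, 0.84, 0.64, 0.42, 0.45, 0.3, 0.14, 0.1
R0 = Σ lx·mx = 3.55 → 3.55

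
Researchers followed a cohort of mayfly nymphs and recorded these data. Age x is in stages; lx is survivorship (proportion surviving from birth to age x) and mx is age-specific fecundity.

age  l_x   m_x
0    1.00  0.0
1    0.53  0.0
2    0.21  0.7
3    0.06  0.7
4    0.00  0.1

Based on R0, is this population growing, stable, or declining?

declining

R0 = Σ lx·mx = 0 + 0 + 0.147 + 0.042 + 0 = 0.189
R0 < 1, so the population is declining.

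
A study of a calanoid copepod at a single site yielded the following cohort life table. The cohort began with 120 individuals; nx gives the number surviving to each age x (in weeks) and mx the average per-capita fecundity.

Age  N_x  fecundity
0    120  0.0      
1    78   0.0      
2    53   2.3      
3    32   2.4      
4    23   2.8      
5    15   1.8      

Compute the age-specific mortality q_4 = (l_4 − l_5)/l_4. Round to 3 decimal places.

0.348

lx = nx/n0 = nx/120: 1, 0.65, 0.44167…, 0.26667…, 0.19167…, 0.125
q_4 = (l_4 − l_5) / l_4 = (0.191667… − 0.125) / 0.191667…
     = 0.066667… / 0.191667… = 0.347826… → 0.348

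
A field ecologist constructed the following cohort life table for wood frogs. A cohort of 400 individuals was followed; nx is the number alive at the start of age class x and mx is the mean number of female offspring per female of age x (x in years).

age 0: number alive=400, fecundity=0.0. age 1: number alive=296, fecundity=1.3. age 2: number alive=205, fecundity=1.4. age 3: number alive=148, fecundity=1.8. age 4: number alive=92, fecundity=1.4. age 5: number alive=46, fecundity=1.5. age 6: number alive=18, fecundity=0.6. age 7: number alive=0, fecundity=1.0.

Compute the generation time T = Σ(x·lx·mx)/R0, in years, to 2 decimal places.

lx = nx/n0 = nx/400: 1, 0.74, 0.5125, 0.37, 0.23, 0.115, 0.045, 0
lx·mx: 0, 0.962, 0.7175, 0.666, 0.322, 0.1725, 0.027, 0 → R0 = 2.867
x·lx·mx: 0, 0.962, 1.435, 1.998, 1.288, 0.8625, 0.162, 0 → Σ = 6.7075
T = 6.7075 / 2.867 = 2.339554… → 2.34

2.34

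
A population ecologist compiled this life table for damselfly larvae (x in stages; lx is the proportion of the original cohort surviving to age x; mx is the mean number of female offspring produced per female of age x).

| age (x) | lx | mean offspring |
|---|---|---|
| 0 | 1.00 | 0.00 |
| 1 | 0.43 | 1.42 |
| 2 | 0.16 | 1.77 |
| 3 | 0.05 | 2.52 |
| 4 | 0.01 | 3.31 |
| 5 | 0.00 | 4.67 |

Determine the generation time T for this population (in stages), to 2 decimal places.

1.60

lx·mx: 0, 0.6106, 0.2832, 0.126, 0.0331, 0 → R0 = 1.0529
x·lx·mx: 0, 0.6106, 0.5664, 0.378, 0.1324, 0 → Σ = 1.6874
T = 1.6874 / 1.0529 = 1.602621… → 1.60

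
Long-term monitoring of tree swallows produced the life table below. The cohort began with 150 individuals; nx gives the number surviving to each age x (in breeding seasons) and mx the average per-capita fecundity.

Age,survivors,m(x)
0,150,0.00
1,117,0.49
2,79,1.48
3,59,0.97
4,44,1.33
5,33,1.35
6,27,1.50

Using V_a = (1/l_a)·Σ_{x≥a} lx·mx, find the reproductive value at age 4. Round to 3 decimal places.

3.263

lx = nx/n0 = nx/150: 1, 0.78, 0.52667…, 0.39333…, 0.29333…, 0.22, 0.18
lx·mx for x ≥ 4: 0.390133…, 0.297, 0.27 → sum = 0.957133…
V_4 = 0.957133… / l_4 = 0.957133… / 0.293333… = 3.262955… → 3.263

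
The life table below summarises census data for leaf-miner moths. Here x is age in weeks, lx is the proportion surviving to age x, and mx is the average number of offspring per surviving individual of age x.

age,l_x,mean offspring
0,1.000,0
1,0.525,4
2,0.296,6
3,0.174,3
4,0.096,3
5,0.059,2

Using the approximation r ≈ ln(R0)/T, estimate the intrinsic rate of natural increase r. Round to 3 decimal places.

R0 = Σ lx·mx = 0 + 2.1 + 1.776 + 0.522 + 0.288 + 0.118 = 4.804
Σ x·lx·mx = 8.96; T = 8.96/4.804 = 1.86511…
r ≈ ln(R0)/T = ln(4.804)/1.86511… = 0.84148… → 0.841

0.841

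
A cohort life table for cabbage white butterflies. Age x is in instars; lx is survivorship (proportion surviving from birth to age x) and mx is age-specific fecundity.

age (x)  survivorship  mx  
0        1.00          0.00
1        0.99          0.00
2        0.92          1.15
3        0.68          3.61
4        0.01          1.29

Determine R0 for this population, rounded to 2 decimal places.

lx·mx by age: 0, 0, 1.058, 2.4548, 0.0129
R0 = Σ lx·mx = 3.5257 → 3.53

3.53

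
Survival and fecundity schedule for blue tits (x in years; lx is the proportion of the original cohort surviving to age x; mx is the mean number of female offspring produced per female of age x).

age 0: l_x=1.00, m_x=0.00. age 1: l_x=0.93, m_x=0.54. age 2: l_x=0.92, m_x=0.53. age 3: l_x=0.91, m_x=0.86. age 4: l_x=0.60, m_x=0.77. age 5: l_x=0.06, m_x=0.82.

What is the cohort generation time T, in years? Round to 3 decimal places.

lx·mx: 0, 0.5022, 0.4876, 0.7826, 0.462, 0.0492 → R0 = 2.2836
x·lx·mx: 0, 0.5022, 0.9752, 2.3478, 1.848, 0.246 → Σ = 5.9192
T = 5.9192 / 2.2836 = 2.592048… → 2.592

2.592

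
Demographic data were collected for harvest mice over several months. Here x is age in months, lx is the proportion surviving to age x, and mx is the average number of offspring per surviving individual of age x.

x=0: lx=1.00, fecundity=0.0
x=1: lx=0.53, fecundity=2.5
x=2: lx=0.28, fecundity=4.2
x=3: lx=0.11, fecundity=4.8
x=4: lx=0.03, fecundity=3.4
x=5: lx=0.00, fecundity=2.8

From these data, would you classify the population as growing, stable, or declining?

growing

R0 = Σ lx·mx = 0 + 1.325 + 1.176 + 0.528 + 0.102 + 0 = 3.131
R0 > 1, so the population is growing.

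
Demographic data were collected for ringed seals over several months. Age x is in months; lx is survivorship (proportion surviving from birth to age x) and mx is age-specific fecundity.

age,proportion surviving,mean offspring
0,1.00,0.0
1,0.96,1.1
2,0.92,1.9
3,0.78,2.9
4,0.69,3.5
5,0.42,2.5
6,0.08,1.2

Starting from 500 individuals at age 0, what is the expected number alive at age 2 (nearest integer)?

Expected survivors = N0 · l_2 = 500 × 0.92 = 460 → 460

460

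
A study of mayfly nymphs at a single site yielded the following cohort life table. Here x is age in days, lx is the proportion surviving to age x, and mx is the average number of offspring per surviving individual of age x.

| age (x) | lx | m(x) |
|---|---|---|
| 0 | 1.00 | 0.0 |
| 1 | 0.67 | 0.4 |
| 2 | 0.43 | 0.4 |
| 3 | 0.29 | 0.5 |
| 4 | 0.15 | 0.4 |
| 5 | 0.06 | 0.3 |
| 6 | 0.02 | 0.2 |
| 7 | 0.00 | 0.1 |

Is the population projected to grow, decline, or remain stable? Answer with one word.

R0 = Σ lx·mx = 0 + 0.268 + 0.172 + 0.145 + 0.06 + 0.018 + 0.004 + 0 = 0.667
R0 < 1, so the population is declining.

declining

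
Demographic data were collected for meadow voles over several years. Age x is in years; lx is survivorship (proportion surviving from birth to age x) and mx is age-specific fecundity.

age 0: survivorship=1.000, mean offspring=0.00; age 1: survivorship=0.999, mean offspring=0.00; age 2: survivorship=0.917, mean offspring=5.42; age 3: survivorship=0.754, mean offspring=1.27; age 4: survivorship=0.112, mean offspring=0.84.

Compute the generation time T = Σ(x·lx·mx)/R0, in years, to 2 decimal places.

lx·mx: 0, 0, 4.97014, 0.95758, 0.09408 → R0 = 6.0218
x·lx·mx: 0, 0, 9.94028, 2.87274, 0.37632 → Σ = 13.18934
T = 13.18934 / 6.0218 = 2.190265… → 2.19

2.19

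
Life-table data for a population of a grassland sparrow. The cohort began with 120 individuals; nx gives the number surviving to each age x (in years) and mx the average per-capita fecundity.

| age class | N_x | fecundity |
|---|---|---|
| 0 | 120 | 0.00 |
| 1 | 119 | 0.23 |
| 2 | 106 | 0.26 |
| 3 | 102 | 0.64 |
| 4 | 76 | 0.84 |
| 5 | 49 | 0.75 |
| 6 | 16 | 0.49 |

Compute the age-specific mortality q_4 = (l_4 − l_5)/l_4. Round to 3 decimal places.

lx = nx/n0 = nx/120: 1, 0.99167…, 0.88333…, 0.85, 0.63333…, 0.40833…, 0.13333…
q_4 = (l_4 − l_5) / l_4 = (0.633333… − 0.408333…) / 0.633333…
     = 0.225… / 0.633333… = 0.355263… → 0.355

0.355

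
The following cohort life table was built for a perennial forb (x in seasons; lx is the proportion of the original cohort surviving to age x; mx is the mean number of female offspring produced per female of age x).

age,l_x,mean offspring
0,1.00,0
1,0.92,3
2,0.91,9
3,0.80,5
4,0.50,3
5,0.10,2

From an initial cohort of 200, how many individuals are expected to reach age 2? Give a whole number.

Expected survivors = N0 · l_2 = 200 × 0.91 = 182 → 182

182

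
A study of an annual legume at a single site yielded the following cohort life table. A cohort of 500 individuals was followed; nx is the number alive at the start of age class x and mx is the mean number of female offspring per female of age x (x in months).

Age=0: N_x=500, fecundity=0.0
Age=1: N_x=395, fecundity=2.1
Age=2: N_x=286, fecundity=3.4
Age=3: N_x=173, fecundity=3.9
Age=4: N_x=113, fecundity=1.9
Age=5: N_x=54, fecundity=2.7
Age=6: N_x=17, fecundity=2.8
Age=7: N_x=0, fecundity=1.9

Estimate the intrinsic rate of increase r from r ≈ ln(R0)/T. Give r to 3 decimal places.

lx = nx/n0 = nx/500: 1, 0.79, 0.572, 0.346, 0.226, 0.108, 0.034, 0
R0 = Σ lx·mx = 0 + 1.659 + 1.9448 + 1.3494 + 0.4294 + 0.2916 + 0.0952 + 0 = 5.7694
Σ x·lx·mx = 13.3436; T = 13.3436/5.7694 = 2.31282…
r ≈ ln(R0)/T = ln(5.7694)/2.31282… = 0.75776… → 0.758

0.758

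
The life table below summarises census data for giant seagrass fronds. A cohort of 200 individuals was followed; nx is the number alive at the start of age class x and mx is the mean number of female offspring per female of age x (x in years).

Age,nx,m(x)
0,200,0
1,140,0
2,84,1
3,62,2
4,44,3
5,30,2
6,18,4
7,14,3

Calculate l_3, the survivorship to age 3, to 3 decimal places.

0.310

l_3 = n_3/n_0 = 62/200 = 0.31 → 0.310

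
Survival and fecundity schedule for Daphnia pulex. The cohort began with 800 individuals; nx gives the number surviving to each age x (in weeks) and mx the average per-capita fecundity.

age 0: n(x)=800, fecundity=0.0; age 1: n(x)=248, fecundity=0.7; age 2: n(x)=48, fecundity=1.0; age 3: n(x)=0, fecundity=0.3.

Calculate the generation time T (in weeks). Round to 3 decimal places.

lx = nx/n0 = nx/800: 1, 0.31, 0.06, 0
lx·mx: 0, 0.217, 0.06, 0 → R0 = 0.277
x·lx·mx: 0, 0.217, 0.12, 0 → Σ = 0.337
T = 0.337 / 0.277 = 1.216606… → 1.217

1.217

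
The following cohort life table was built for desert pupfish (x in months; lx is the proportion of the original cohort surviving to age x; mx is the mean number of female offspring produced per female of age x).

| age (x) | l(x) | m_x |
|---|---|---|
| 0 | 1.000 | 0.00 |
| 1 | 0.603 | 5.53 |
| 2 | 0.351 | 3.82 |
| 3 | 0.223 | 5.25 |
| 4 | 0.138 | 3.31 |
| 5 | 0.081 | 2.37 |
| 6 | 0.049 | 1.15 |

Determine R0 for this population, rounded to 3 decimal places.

lx·mx by age: 0, 3.33459, 1.34082, 1.17075, 0.45678, 0.19197, 0.05635
R0 = Σ lx·mx = 6.55126 → 6.551

6.551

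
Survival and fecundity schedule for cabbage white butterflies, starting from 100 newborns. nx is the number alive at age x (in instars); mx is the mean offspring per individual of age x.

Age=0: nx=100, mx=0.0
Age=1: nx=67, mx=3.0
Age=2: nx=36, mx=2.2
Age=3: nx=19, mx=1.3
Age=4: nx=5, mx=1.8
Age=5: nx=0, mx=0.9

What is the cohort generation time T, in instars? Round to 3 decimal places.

lx = nx/n0 = nx/100: 1, 0.67, 0.36, 0.19, 0.05, 0
lx·mx: 0, 2.01, 0.792, 0.247, 0.09, 0 → R0 = 3.139
x·lx·mx: 0, 2.01, 1.584, 0.741, 0.36, 0 → Σ = 4.695
T = 4.695 / 3.139 = 1.495699… → 1.496

1.496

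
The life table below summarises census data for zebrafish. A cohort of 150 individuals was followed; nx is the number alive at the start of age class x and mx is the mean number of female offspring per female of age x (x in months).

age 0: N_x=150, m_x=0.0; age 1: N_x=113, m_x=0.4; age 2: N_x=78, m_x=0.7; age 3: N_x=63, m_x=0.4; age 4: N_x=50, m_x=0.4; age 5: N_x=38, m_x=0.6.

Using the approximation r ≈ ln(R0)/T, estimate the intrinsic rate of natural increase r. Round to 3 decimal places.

0.044

lx = nx/n0 = nx/150: 1, 0.75333…, 0.52, 0.42, 0.33333…, 0.25333…
R0 = Σ lx·mx = 0 + 0.30133… + 0.364 + 0.168 + 0.13333… + 0.152… = 1.118667…
Σ x·lx·mx = 2.826667…; T = 2.826667…/1.118667… = 2.52682…
r ≈ ln(R0)/T = ln(1.118667…)/2.52682… = 0.04438… → 0.044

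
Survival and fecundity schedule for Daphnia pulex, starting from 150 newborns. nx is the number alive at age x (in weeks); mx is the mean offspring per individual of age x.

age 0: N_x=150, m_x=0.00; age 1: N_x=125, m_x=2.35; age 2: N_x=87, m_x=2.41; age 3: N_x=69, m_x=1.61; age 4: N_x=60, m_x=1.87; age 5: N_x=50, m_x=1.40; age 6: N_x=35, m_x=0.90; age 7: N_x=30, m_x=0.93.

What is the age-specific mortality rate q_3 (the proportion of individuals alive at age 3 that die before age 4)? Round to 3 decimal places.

lx = nx/n0 = nx/150: 1, 0.83333…, 0.58, 0.46, 0.4, 0.33333…, 0.23333…, 0.2
q_3 = (l_3 − l_4) / l_3 = (0.46 − 0.4) / 0.46
     = 0.06 / 0.46 = 0.130435… → 0.130

0.130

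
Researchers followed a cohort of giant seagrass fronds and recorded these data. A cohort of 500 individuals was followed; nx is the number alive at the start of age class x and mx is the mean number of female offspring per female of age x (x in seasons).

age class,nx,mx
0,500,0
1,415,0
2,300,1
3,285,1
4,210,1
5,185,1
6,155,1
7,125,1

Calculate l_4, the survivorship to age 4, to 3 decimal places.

l_4 = n_4/n_0 = 210/500 = 0.42 → 0.420

0.420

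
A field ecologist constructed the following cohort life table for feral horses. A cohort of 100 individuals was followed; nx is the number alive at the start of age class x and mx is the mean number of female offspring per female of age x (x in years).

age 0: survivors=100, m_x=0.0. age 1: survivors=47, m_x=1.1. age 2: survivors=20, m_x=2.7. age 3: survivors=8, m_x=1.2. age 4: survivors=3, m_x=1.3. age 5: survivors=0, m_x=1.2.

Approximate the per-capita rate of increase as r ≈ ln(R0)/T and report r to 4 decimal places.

0.1026

lx = nx/n0 = nx/100: 1, 0.47, 0.2, 0.08, 0.03, 0
R0 = Σ lx·mx = 0 + 0.517 + 0.54 + 0.096 + 0.039 + 0 = 1.192
Σ x·lx·mx = 2.041; T = 2.041/1.192 = 1.71225…
r ≈ ln(R0)/T = ln(1.192)/1.71225… = 0.102574… → 0.1026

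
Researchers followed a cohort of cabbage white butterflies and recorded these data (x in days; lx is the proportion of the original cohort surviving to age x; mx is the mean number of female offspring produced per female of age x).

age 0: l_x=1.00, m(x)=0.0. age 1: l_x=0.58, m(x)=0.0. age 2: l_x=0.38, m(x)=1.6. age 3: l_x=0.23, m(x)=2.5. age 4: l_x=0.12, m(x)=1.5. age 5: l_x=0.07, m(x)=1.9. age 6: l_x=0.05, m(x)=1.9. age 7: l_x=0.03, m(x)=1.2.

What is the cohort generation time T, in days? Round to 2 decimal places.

lx·mx: 0, 0, 0.608, 0.575, 0.18, 0.133, 0.095, 0.036 → R0 = 1.627
x·lx·mx: 0, 0, 1.216, 1.725, 0.72, 0.665, 0.57, 0.252 → Σ = 5.148
T = 5.148 / 1.627 = 3.164106… → 3.16

3.16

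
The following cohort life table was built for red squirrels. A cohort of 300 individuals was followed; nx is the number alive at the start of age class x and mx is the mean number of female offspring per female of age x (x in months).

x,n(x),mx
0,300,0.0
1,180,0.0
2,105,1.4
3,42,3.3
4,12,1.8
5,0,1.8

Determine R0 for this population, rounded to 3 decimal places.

lx = nx/n0 = nx/300: 1, 0.6, 0.35, 0.14, 0.04, 0
lx·mx by age: 0, 0, 0.49, 0.462, 0.072, 0
R0 = Σ lx·mx = 1.024 → 1.024

1.024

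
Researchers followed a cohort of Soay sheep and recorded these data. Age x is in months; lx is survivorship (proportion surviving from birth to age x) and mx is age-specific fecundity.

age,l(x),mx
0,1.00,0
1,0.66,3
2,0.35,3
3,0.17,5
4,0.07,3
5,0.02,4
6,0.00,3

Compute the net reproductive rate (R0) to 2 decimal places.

lx·mx by age: 0, 1.98, 1.05, 0.85, 0.21, 0.08, 0
R0 = Σ lx·mx = 4.17 → 4.17

4.17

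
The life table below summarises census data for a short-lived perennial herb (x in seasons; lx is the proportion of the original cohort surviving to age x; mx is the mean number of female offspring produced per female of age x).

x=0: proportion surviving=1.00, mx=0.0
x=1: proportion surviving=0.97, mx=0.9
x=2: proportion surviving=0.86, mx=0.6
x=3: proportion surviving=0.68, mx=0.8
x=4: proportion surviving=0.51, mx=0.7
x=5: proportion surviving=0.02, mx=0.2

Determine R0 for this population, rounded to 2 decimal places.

lx·mx by age: 0, 0.873, 0.516, 0.544, 0.357, 0.004
R0 = Σ lx·mx = 2.294 → 2.29

2.29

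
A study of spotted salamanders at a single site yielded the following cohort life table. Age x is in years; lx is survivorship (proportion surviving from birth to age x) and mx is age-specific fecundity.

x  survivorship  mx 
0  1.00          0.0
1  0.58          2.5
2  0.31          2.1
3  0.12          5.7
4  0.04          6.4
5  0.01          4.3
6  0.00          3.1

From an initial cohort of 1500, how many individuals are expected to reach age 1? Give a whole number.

Expected survivors = N0 · l_1 = 1500 × 0.58 = 870 → 870

870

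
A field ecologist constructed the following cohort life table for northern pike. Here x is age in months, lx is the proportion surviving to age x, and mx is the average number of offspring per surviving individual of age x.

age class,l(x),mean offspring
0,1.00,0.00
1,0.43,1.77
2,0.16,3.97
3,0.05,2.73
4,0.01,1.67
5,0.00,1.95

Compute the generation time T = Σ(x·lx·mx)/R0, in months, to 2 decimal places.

1.62

lx·mx: 0, 0.7611, 0.6352, 0.1365, 0.0167, 0 → R0 = 1.5495
x·lx·mx: 0, 0.7611, 1.2704, 0.4095, 0.0668, 0 → Σ = 2.5078
T = 2.5078 / 1.5495 = 1.618458… → 1.62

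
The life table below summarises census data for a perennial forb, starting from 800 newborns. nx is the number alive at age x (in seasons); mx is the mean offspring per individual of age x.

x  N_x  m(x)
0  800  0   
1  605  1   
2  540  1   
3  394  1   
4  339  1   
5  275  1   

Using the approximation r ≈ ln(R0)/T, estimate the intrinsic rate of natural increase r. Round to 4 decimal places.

lx = nx/n0 = nx/800: 1, 0.75625, 0.675, 0.4925, 0.42375, 0.34375
R0 = Σ lx·mx = 0 + 0.75625 + 0.675 + 0.4925 + 0.42375 + 0.34375 = 2.69125
Σ x·lx·mx = 6.9975; T = 6.9975/2.69125 = 2.60009…
r ≈ ln(R0)/T = ln(2.69125)/2.60009… = 0.380758… → 0.3808

0.3808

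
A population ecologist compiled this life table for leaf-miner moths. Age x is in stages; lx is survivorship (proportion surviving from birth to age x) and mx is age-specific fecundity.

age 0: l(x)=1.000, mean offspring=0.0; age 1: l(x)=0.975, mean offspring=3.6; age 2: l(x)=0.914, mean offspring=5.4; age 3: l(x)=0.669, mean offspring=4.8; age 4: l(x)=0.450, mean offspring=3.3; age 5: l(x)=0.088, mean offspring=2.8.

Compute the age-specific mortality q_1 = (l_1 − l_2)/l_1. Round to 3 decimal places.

q_1 = (l_1 − l_2) / l_1 = (0.975 − 0.914) / 0.975
     = 0.061 / 0.975 = 0.062564… → 0.063

0.063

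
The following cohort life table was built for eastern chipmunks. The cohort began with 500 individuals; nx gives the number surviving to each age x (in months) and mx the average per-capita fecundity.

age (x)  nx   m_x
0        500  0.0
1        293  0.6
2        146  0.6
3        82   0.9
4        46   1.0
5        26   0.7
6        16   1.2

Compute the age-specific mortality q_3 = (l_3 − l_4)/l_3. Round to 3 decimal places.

0.439

lx = nx/n0 = nx/500: 1, 0.586, 0.292, 0.164, 0.092, 0.052, 0.032
q_3 = (l_3 − l_4) / l_3 = (0.164 − 0.092) / 0.164
     = 0.072 / 0.164 = 0.439024… → 0.439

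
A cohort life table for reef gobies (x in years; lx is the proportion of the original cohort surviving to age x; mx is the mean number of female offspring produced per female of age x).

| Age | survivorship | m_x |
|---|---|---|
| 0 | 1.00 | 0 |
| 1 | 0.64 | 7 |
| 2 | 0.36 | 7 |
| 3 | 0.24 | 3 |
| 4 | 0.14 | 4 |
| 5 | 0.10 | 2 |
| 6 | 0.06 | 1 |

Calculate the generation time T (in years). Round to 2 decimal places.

lx·mx: 0, 4.48, 2.52, 0.72, 0.56, 0.2, 0.06 → R0 = 8.54
x·lx·mx: 0, 4.48, 5.04, 2.16, 2.24, 1, 0.36 → Σ = 15.28
T = 15.28 / 8.54 = 1.789227… → 1.79

1.79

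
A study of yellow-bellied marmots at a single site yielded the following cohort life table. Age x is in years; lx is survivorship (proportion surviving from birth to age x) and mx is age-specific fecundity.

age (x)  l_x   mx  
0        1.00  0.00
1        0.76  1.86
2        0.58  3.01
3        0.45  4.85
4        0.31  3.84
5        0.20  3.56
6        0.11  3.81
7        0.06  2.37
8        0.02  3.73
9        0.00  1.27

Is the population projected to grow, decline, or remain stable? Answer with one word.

growing

R0 = Σ lx·mx = 0 + 1.4136 + 1.7458 + 2.1825 + 1.1904 + 0.712 + 0.4191 + 0.1422 + 0.0746 + 0 = 7.8802
R0 > 1, so the population is growing.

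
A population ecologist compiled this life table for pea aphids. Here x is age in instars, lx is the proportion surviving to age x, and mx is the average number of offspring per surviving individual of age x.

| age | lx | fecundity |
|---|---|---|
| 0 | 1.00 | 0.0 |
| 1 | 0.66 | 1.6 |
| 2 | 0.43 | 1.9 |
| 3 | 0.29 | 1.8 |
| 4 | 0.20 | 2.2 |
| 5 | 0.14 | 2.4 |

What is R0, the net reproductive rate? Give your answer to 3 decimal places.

lx·mx by age: 0, 1.056, 0.817, 0.522, 0.44, 0.336
R0 = Σ lx·mx = 3.171 → 3.171

3.171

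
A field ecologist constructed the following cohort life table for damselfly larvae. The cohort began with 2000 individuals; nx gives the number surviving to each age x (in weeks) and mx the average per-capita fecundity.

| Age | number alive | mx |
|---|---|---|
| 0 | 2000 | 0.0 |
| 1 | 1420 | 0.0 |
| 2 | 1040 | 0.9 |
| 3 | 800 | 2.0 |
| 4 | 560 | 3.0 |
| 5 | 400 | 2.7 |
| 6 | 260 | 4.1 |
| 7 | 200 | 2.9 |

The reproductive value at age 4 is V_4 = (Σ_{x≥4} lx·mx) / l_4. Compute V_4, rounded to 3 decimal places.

lx = nx/n0 = nx/2000: 1, 0.71, 0.52, 0.4, 0.28, 0.2, 0.13, 0.1
lx·mx for x ≥ 4: 0.84, 0.54, 0.533, 0.29 → sum = 2.203
V_4 = 2.203 / l_4 = 2.203 / 0.28 = 7.867857… → 7.868

7.868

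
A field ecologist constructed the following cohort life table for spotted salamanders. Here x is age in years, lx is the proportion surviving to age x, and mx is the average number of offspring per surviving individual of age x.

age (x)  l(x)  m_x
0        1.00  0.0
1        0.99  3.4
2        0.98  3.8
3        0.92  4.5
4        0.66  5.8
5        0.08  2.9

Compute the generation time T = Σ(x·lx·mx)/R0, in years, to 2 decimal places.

2.60

lx·mx: 0, 3.366, 3.724, 4.14, 3.828, 0.232 → R0 = 15.29
x·lx·mx: 0, 3.366, 7.448, 12.42, 15.312, 1.16 → Σ = 39.706
T = 39.706 / 15.29 = 2.596861… → 2.60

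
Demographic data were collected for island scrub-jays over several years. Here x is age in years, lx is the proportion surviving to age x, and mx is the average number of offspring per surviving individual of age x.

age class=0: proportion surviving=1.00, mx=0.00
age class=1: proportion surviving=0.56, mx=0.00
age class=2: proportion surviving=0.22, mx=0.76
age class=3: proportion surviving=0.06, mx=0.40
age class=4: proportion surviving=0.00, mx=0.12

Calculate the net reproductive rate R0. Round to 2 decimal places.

lx·mx by age: 0, 0, 0.1672, 0.024, 0
R0 = Σ lx·mx = 0.1912 → 0.19

0.19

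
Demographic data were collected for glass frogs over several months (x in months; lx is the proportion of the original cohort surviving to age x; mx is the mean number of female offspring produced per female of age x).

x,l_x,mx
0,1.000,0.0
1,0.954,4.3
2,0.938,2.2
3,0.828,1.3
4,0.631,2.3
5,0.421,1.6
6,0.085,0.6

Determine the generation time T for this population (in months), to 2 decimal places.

lx·mx: 0, 4.1022, 2.0636, 1.0764, 1.4513, 0.6736, 0.051 → R0 = 9.4181
x·lx·mx: 0, 4.1022, 4.1272, 3.2292, 5.8052, 3.368, 0.306 → Σ = 20.9378
T = 20.9378 / 9.4181 = 2.223145… → 2.22

2.22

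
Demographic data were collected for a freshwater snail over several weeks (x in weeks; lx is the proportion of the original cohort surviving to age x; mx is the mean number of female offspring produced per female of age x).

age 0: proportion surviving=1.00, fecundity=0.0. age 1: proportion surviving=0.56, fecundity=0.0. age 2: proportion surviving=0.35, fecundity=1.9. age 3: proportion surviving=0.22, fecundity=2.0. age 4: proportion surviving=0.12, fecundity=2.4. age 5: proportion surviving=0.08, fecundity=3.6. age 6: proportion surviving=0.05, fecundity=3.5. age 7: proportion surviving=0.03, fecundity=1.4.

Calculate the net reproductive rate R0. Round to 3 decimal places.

lx·mx by age: 0, 0, 0.665, 0.44, 0.288, 0.288, 0.175, 0.042
R0 = Σ lx·mx = 1.898 → 1.898

1.898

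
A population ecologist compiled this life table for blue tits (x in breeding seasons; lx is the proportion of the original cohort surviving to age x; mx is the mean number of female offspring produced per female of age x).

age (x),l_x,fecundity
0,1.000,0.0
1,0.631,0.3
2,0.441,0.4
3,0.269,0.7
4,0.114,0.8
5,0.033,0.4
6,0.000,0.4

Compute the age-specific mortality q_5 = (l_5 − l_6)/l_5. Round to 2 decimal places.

1.00

q_5 = (l_5 − l_6) / l_5 = (0.033 − 0) / 0.033
     = 0.033 / 0.033 = 1 → 1.00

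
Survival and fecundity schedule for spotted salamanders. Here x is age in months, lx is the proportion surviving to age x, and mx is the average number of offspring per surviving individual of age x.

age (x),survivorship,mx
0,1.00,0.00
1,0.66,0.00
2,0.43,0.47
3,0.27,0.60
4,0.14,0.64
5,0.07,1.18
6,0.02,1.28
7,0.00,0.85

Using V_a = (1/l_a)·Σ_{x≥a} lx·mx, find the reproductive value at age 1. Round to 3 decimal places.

0.851

lx·mx for x ≥ 1: 0, 0.2021, 0.162, 0.0896, 0.0826, 0.0256, 0 → sum = 0.5619
V_1 = 0.5619 / l_1 = 0.5619 / 0.66 = 0.851364… → 0.851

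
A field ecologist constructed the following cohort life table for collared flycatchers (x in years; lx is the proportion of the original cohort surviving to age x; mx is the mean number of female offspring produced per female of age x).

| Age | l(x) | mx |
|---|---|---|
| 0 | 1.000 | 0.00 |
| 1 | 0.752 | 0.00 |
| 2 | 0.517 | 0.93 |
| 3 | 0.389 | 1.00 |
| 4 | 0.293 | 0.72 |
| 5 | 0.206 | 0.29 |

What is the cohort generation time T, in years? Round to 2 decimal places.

lx·mx: 0, 0, 0.48081, 0.389, 0.21096, 0.05974 → R0 = 1.14051
x·lx·mx: 0, 0, 0.96162, 1.167, 0.84384, 0.2987 → Σ = 3.27116
T = 3.27116 / 1.14051 = 2.868155… → 2.87

2.87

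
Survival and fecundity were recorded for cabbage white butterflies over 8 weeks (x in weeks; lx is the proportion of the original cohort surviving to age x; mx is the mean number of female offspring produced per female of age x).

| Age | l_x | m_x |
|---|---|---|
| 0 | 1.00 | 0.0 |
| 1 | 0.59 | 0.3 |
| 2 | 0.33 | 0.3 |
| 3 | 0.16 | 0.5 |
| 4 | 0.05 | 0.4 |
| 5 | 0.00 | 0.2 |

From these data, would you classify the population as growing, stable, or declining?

declining

R0 = Σ lx·mx = 0 + 0.177 + 0.099 + 0.08 + 0.02 + 0 = 0.376
R0 < 1, so the population is declining.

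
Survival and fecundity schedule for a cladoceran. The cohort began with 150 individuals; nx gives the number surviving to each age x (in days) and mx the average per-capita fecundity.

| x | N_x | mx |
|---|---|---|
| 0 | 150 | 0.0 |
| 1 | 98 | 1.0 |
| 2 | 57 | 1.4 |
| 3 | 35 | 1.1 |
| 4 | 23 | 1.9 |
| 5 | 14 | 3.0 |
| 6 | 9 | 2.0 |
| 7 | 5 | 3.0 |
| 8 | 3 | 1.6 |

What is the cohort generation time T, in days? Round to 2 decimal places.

lx = nx/n0 = nx/150: 1, 0.65333…, 0.38, 0.23333…, 0.15333…, 0.09333…, 0.06, 0.03333…, 0.02
lx·mx: 0, 0.653333…, 0.532, 0.256667…, 0.291333…, 0.28…, 0.12, 0.1…, 0.032 → R0 = 2.265333…
x·lx·mx: 0, 0.653333…, 1.064, 0.77…, 1.165333…, 1.4…, 0.72, 0.7…, 0.256 → Σ = 6.728667…
T = 6.728667… / 2.265333… = 2.970277… → 2.97

2.97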